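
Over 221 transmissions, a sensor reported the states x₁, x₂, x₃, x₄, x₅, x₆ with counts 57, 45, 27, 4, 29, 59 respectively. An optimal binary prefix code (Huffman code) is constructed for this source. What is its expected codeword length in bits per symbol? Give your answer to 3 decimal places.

2.412 bits/symbol

Probabilities are the counts divided by 221.
Repeatedly combine the two least-probable nodes; the expected code length is the sum of the merged weights.
merge 4/221 + 27/221 → 31/221
merge 29/221 + 31/221 → 60/221
merge 45/221 + 57/221 → 6/13
merge 59/221 + 60/221 → 7/13
merge 6/13 + 7/13 → 1
L = 31/221 + 60/221 + 6/13 + 7/13 + 1 = 41/17 ≈ 2.412 bits/symbol.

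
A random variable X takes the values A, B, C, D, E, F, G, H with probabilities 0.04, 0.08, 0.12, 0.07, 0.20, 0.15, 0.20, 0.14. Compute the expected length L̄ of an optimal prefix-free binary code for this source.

Repeatedly combine the two least-probable nodes; the expected code length is the sum of the merged weights.
merge 1/25 + 7/100 → 11/100
merge 2/25 + 11/100 → 19/100
merge 3/25 + 7/50 → 13/50
merge 3/20 + 19/100 → 17/50
merge 1/5 + 1/5 → 2/5
merge 13/50 + 17/50 → 3/5
merge 2/5 + 3/5 → 1
L = 11/100 + 19/100 + 13/50 + 17/50 + 2/5 + 3/5 + 1 = 29/10 = 2.9 bits/symbol.

2.9 bits/symbol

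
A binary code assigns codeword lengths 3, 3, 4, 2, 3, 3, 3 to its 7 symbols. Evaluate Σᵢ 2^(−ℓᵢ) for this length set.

With common denominator 2^4 = 16: Σ 2^(−ℓᵢ) = 2/16 + 2/16 + 1/16 + 4/16 + 2/16 + 2/16 + 2/16 = 15/16 = 0.9375.

0.9375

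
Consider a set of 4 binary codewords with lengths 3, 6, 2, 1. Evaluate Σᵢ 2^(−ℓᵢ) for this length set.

With common denominator 2^6 = 64: Σ 2^(−ℓᵢ) = 8/64 + 1/64 + 16/64 + 32/64 = 57/64 = 0.890625.

0.890625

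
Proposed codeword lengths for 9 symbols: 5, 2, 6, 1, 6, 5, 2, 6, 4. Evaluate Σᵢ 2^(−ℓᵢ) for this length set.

1.171875

With common denominator 2^6 = 64: Σ 2^(−ℓᵢ) = 2/64 + 16/64 + 1/64 + 32/64 + 1/64 + 2/64 + 16/64 + 1/64 + 4/64 = 75/64 = 1.171875.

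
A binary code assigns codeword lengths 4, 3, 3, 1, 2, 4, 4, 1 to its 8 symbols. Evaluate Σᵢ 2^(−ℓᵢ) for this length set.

With common denominator 2^4 = 16: Σ 2^(−ℓᵢ) = 1/16 + 2/16 + 2/16 + 8/16 + 4/16 + 1/16 + 1/16 + 8/16 = 27/16 = 1.6875.

1.6875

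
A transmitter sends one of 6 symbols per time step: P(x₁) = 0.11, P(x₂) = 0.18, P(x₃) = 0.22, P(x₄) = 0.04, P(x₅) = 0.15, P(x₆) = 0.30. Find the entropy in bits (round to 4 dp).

H = −Σ pᵢ log₂ pᵢ.
−0.11·log₂(0.11) = 0.3503
−0.18·log₂(0.18) = 0.4453
−0.22·log₂(0.22) = 0.4806
−0.04·log₂(0.04) = 0.1858
−0.15·log₂(0.15) = 0.4105
−0.30·log₂(0.30) = 0.5211
Sum ≈ 2.3936 → 2.3936 bits.

2.3936 bits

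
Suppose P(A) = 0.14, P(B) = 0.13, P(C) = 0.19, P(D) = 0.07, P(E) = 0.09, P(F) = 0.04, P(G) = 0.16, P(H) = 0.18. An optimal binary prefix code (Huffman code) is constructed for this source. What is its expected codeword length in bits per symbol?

2.92 bits/symbol

Repeatedly combine the two least-probable nodes; the expected code length is the sum of the merged weights.
merge 1/25 + 7/100 → 11/100
merge 9/100 + 11/100 → 1/5
merge 13/100 + 7/50 → 27/100
merge 4/25 + 9/50 → 17/50
merge 19/100 + 1/5 → 39/100
merge 27/100 + 17/50 → 61/100
merge 39/100 + 61/100 → 1
L = 11/100 + 1/5 + 27/100 + 17/50 + 39/100 + 61/100 + 1 = 73/25 = 2.92 bits/symbol.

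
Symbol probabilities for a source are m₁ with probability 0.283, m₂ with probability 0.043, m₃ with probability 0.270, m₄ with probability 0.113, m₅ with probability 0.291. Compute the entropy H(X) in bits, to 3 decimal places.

2.094 bits

H = −Σ pᵢ log₂ pᵢ.
−0.283·log₂(0.283) = 0.5154
−0.043·log₂(0.043) = 0.1952
−0.270·log₂(0.270) = 0.5100
−0.113·log₂(0.113) = 0.3555
−0.291·log₂(0.291) = 0.5182
Sum ≈ 2.0943 → 2.094 bits.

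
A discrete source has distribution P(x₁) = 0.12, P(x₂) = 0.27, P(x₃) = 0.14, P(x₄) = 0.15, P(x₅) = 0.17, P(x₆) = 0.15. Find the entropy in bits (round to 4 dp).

H = −Σ pᵢ log₂ pᵢ.
−0.12·log₂(0.12) = 0.3671
−0.27·log₂(0.27) = 0.5100
−0.14·log₂(0.14) = 0.3971
−0.15·log₂(0.15) = 0.4105
−0.17·log₂(0.17) = 0.4346
−0.15·log₂(0.15) = 0.4105
Sum ≈ 2.5299 → 2.5299 bits.

2.5299 bits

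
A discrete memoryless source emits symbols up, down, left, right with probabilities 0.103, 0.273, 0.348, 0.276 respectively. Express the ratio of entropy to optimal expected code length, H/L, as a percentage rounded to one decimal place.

94.6%

Entropy H = −Σ p log₂ p ≈ 1.8917 bits.
Huffman merges: 103/1000+273/1000→47/125; 69/250+87/250→78/125; 47/125+78/125→1. L = 2 ≈ 2.0000.
Efficiency = H/L = 1.8917/2.0000 = 94.6%.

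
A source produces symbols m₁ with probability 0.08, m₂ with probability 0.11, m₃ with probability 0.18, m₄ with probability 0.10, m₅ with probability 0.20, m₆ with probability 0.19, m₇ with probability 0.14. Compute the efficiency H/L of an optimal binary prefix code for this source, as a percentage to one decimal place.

Entropy H = −Σ p log₂ p ≈ 2.7360 bits.
Huffman merges: 2/25+1/10→9/50; 11/100+7/50→1/4; 9/50+9/50→9/25; 19/100+1/5→39/100; 1/4+9/25→61/100; 39/100+61/100→1. L = 279/100 ≈ 2.7900.
Efficiency = H/L = 2.7360/2.7900 = 98.1%.

98.1%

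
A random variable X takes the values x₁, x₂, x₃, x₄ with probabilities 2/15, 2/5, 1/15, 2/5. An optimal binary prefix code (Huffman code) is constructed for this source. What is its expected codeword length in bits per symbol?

1.8 bits/symbol

Repeatedly combine the two least-probable nodes; the expected code length is the sum of the merged weights.
merge 1/15 + 2/15 → 1/5
merge 1/5 + 2/5 → 3/5
merge 2/5 + 3/5 → 1
L = 1/5 + 3/5 + 1 = 9/5 = 1.8 bits/symbol.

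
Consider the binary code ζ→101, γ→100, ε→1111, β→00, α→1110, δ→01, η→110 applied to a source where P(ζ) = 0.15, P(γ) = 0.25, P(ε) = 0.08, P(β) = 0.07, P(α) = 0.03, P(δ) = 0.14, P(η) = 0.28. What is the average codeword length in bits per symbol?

L̄ = Σ pᵢ·ℓᵢ = 0.15·3 + 0.25·3 + 0.08·4 + 0.07·2 + 0.03·4 + 0.14·2 + 0.28·3 = 2.9 bits/symbol.

2.9 bits/symbol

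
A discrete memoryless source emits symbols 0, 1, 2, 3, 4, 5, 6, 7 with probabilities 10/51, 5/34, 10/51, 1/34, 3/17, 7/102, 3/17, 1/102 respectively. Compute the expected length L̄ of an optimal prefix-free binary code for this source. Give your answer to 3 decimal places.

Repeatedly combine the two least-probable nodes; the expected code length is the sum of the merged weights.
merge 1/102 + 1/34 → 2/51
merge 2/51 + 7/102 → 11/102
merge 11/102 + 5/34 → 13/51
merge 3/17 + 3/17 → 6/17
merge 10/51 + 10/51 → 20/51
merge 13/51 + 6/17 → 31/51
merge 20/51 + 31/51 → 1
L = 2/51 + 11/102 + 13/51 + 6/17 + 20/51 + 31/51 + 1 = 281/102 ≈ 2.755 bits/symbol.

2.755 bits/symbol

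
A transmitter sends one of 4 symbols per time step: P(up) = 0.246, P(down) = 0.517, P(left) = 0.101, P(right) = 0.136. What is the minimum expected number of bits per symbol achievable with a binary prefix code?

Repeatedly combine the two least-probable nodes; the expected code length is the sum of the merged weights.
merge 101/1000 + 17/125 → 237/1000
merge 237/1000 + 123/500 → 483/1000
merge 483/1000 + 517/1000 → 1
L = 237/1000 + 483/1000 + 1 = 43/25 = 1.72 bits/symbol.

1.72 bits/symbol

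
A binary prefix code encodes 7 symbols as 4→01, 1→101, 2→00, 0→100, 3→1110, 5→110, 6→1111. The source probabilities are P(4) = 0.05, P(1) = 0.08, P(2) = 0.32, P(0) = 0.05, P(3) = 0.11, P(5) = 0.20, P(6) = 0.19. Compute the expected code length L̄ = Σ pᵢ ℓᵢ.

2.93 bits/symbol

L̄ = Σ pᵢ·ℓᵢ = 0.05·2 + 0.08·3 + 0.32·2 + 0.05·3 + 0.11·4 + 0.20·3 + 0.19·4 = 2.93 bits/symbol.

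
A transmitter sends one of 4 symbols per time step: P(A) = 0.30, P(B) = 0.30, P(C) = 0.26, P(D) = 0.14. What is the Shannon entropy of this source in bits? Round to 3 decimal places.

H = −Σ pᵢ log₂ pᵢ.
−0.30·log₂(0.30) = 0.5211
−0.30·log₂(0.30) = 0.5211
−0.26·log₂(0.26) = 0.5053
−0.14·log₂(0.14) = 0.3971
Sum ≈ 1.9446 → 1.945 bits.

1.945 bits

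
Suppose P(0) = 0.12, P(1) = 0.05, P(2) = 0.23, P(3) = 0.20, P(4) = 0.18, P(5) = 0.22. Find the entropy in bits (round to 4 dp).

H = −Σ pᵢ log₂ pᵢ.
−0.12·log₂(0.12) = 0.3671
−0.05·log₂(0.05) = 0.2161
−0.23·log₂(0.23) = 0.4877
−0.20·log₂(0.20) = 0.4644
−0.18·log₂(0.18) = 0.4453
−0.22·log₂(0.22) = 0.4806
Sum ≈ 2.4611 → 2.4611 bits.

2.4611 bits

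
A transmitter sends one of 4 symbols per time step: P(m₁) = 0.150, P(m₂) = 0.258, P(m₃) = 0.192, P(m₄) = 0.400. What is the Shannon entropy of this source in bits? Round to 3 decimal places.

1.901 bits

H = −Σ pᵢ log₂ pᵢ.
−0.150·log₂(0.150) = 0.4105
−0.258·log₂(0.258) = 0.5043
−0.192·log₂(0.192) = 0.4571
−0.400·log₂(0.400) = 0.5288
Sum ≈ 1.9007 → 1.901 bits.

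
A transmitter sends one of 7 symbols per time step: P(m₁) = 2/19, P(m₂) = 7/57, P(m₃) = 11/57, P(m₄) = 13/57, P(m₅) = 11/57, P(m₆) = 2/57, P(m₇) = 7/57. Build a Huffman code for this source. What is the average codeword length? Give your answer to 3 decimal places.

Repeatedly combine the two least-probable nodes; the expected code length is the sum of the merged weights.
merge 2/57 + 2/19 → 8/57
merge 7/57 + 7/57 → 14/57
merge 8/57 + 11/57 → 1/3
merge 11/57 + 13/57 → 8/19
merge 14/57 + 1/3 → 11/19
merge 8/19 + 11/19 → 1
L = 8/57 + 14/57 + 1/3 + 8/19 + 11/19 + 1 = 155/57 ≈ 2.719 bits/symbol.

2.719 bits/symbol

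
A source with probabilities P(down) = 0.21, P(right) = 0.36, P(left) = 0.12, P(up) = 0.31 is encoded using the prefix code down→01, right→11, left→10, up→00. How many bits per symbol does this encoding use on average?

2 bits/symbol

L̄ = Σ pᵢ·ℓᵢ = 0.21·2 + 0.36·2 + 0.12·2 + 0.31·2 = 2 bits/symbol.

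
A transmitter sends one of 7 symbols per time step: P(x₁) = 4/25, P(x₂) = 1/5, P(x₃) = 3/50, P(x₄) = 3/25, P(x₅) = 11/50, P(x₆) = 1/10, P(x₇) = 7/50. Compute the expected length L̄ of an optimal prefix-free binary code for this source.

2.74 bits/symbol

Repeatedly combine the two least-probable nodes; the expected code length is the sum of the merged weights.
merge 3/50 + 1/10 → 4/25
merge 3/25 + 7/50 → 13/50
merge 4/25 + 4/25 → 8/25
merge 1/5 + 11/50 → 21/50
merge 13/50 + 8/25 → 29/50
merge 21/50 + 29/50 → 1
L = 4/25 + 13/50 + 8/25 + 21/50 + 29/50 + 1 = 137/50 = 2.74 bits/symbol.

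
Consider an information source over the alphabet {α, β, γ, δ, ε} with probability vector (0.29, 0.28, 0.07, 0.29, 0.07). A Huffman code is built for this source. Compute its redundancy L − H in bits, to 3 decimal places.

Entropy H = −Σ p log₂ p ≈ 2.0871 bits.
Huffman merges: 7/100+7/100→7/50; 7/50+7/25→21/50; 29/100+29/100→29/50; 21/50+29/50→1. L = 107/50 ≈ 2.1400.
L − H = 2.1400 − 2.0871 = 0.053 bits.

0.053 bits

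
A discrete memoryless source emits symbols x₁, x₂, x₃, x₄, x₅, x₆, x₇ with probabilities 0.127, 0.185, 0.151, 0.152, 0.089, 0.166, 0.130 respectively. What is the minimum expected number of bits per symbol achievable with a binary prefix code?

2.815 bits/symbol

Repeatedly combine the two least-probable nodes; the expected code length is the sum of the merged weights.
merge 89/1000 + 127/1000 → 27/125
merge 13/100 + 151/1000 → 281/1000
merge 19/125 + 83/500 → 159/500
merge 37/200 + 27/125 → 401/1000
merge 281/1000 + 159/500 → 599/1000
merge 401/1000 + 599/1000 → 1
L = 27/125 + 281/1000 + 159/500 + 401/1000 + 599/1000 + 1 = 563/200 = 2.815 bits/symbol.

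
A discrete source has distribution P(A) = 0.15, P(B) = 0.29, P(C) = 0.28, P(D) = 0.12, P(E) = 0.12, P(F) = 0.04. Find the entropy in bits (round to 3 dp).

2.363 bits

H = −Σ pᵢ log₂ pᵢ.
−0.15·log₂(0.15) = 0.4105
−0.29·log₂(0.29) = 0.5179
−0.28·log₂(0.28) = 0.5142
−0.12·log₂(0.12) = 0.3671
−0.12·log₂(0.12) = 0.3671
−0.04·log₂(0.04) = 0.1858
Sum ≈ 2.3626 → 2.363 bits.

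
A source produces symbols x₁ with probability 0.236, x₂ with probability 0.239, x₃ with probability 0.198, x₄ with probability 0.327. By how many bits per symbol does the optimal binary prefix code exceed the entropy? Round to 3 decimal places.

0.025 bits

Entropy H = −Σ p log₂ p ≈ 1.9751 bits.
Huffman merges: 99/500+59/250→217/500; 239/1000+327/1000→283/500; 217/500+283/500→1. L = 2 ≈ 2.0000.
L − H = 2.0000 − 1.9751 = 0.025 bits.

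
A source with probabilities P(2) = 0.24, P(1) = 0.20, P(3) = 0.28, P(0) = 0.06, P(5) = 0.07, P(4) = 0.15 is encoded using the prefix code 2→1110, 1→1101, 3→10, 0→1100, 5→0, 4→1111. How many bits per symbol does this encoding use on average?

L̄ = Σ pᵢ·ℓᵢ = 0.24·4 + 0.20·4 + 0.28·2 + 0.06·4 + 0.07·1 + 0.15·4 = 3.23 bits/symbol.

3.23 bits/symbol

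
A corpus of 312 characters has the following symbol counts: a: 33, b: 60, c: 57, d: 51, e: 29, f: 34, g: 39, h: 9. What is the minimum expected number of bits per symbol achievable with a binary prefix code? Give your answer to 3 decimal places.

Probabilities are the counts divided by 312.
Repeatedly combine the two least-probable nodes; the expected code length is the sum of the merged weights.
merge 3/104 + 29/312 → 19/156
merge 11/104 + 17/156 → 67/312
merge 19/156 + 1/8 → 77/312
merge 17/104 + 19/104 → 9/26
merge 5/26 + 67/312 → 127/312
merge 77/312 + 9/26 → 185/312
merge 127/312 + 185/312 → 1
L = 19/156 + 67/312 + 77/312 + 9/26 + 127/312 + 185/312 + 1 = 457/156 ≈ 2.929 bits/symbol.

2.929 bits/symbol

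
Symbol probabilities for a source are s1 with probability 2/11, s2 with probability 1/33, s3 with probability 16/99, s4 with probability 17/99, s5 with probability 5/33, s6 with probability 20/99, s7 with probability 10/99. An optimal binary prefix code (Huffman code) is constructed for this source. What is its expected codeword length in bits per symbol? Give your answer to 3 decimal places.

2.747 bits/symbol

Repeatedly combine the two least-probable nodes; the expected code length is the sum of the merged weights.
merge 1/33 + 10/99 → 13/99
merge 13/99 + 5/33 → 28/99
merge 16/99 + 17/99 → 1/3
merge 2/11 + 20/99 → 38/99
merge 28/99 + 1/3 → 61/99
merge 38/99 + 61/99 → 1
L = 13/99 + 28/99 + 1/3 + 38/99 + 61/99 + 1 = 272/99 ≈ 2.747 bits/symbol.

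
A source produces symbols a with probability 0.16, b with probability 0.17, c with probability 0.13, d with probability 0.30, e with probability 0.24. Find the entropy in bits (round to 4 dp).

H = −Σ pᵢ log₂ pᵢ.
−0.16·log₂(0.16) = 0.4230
−0.17·log₂(0.17) = 0.4346
−0.13·log₂(0.13) = 0.3826
−0.30·log₂(0.30) = 0.5211
−0.24·log₂(0.24) = 0.4941
Sum ≈ 2.2555 → 2.2555 bits.

2.2555 bits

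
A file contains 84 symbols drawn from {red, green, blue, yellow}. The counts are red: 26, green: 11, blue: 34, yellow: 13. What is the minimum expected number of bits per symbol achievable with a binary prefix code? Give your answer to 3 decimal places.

Probabilities are the counts divided by 84.
Repeatedly combine the two least-probable nodes; the expected code length is the sum of the merged weights.
merge 11/84 + 13/84 → 2/7
merge 2/7 + 13/42 → 25/42
merge 17/42 + 25/42 → 1
L = 2/7 + 25/42 + 1 = 79/42 ≈ 1.881 bits/symbol.

1.881 bits/symbol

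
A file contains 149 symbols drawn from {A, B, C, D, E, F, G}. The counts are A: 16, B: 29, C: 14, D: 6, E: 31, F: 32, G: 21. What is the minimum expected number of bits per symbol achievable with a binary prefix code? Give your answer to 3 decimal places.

2.711 bits/symbol

Probabilities are the counts divided by 149.
Repeatedly combine the two least-probable nodes; the expected code length is the sum of the merged weights.
merge 6/149 + 14/149 → 20/149
merge 16/149 + 20/149 → 36/149
merge 21/149 + 29/149 → 50/149
merge 31/149 + 32/149 → 63/149
merge 36/149 + 50/149 → 86/149
merge 63/149 + 86/149 → 1
L = 20/149 + 36/149 + 50/149 + 63/149 + 86/149 + 1 = 404/149 ≈ 2.711 bits/symbol.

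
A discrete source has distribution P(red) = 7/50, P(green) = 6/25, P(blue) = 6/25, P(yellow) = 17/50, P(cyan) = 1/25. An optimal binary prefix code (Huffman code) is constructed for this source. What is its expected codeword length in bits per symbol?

Repeatedly combine the two least-probable nodes; the expected code length is the sum of the merged weights.
merge 1/25 + 7/50 → 9/50
merge 9/50 + 6/25 → 21/50
merge 6/25 + 17/50 → 29/50
merge 21/50 + 29/50 → 1
L = 9/50 + 21/50 + 29/50 + 1 = 109/50 = 2.18 bits/symbol.

2.18 bits/symbol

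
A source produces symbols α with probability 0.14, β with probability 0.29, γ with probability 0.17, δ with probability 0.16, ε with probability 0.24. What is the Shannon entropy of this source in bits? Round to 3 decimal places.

2.267 bits

H = −Σ pᵢ log₂ pᵢ.
−0.14·log₂(0.14) = 0.3971
−0.29·log₂(0.29) = 0.5179
−0.17·log₂(0.17) = 0.4346
−0.16·log₂(0.16) = 0.4230
−0.24·log₂(0.24) = 0.4941
Sum ≈ 2.2668 → 2.267 bits.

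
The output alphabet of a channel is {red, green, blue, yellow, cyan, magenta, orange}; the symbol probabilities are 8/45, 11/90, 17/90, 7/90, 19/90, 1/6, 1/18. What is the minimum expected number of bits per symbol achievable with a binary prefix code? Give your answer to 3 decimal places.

Repeatedly combine the two least-probable nodes; the expected code length is the sum of the merged weights.
merge 1/18 + 7/90 → 2/15
merge 11/90 + 2/15 → 23/90
merge 1/6 + 8/45 → 31/90
merge 17/90 + 19/90 → 2/5
merge 23/90 + 31/90 → 3/5
merge 2/5 + 3/5 → 1
L = 2/15 + 23/90 + 31/90 + 2/5 + 3/5 + 1 = 41/15 ≈ 2.733 bits/symbol.

2.733 bits/symbol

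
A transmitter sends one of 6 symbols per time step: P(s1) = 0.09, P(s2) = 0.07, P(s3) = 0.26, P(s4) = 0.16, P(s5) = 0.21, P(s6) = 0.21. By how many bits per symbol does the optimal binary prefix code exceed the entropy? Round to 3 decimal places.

Entropy H = −Σ p log₂ p ≈ 2.4552 bits.
Huffman merges: 7/100+9/100→4/25; 4/25+4/25→8/25; 21/100+21/100→21/50; 13/50+8/25→29/50; 21/50+29/50→1. L = 62/25 ≈ 2.4800.
L − H = 2.4800 − 2.4552 = 0.025 bits.

0.025 bits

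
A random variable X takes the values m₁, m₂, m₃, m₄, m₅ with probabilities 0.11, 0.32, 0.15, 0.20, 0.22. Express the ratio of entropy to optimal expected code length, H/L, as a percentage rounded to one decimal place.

Entropy H = −Σ p log₂ p ≈ 2.2318 bits.
Huffman merges: 11/100+3/20→13/50; 1/5+11/50→21/50; 13/50+8/25→29/50; 21/50+29/50→1. L = 113/50 ≈ 2.2600.
Efficiency = H/L = 2.2318/2.2600 = 98.8%.

98.8%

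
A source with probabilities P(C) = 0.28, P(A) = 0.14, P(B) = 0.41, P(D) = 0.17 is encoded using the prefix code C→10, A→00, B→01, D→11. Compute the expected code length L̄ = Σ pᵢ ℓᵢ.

L̄ = Σ pᵢ·ℓᵢ = 0.28·2 + 0.14·2 + 0.41·2 + 0.17·2 = 2 bits/symbol.

2 bits/symbol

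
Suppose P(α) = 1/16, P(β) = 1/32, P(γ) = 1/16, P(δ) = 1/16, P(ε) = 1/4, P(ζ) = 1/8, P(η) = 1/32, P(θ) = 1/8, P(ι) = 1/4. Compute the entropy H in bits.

Each probability is a power of 1/2, so log₂(1/p) is an integer.
H = Σ p·log₂(1/p) = 1/16·4 + 1/32·5 + 1/16·4 + 1/16·4 + 1/4·2 + 1/8·3 + 1/32·5 + 1/8·3 + 1/4·2 = 2.8125 bits.

2.8125 bits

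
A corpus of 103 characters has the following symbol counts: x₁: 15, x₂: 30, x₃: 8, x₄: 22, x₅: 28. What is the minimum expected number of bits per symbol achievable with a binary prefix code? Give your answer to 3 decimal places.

Probabilities are the counts divided by 103.
Repeatedly combine the two least-probable nodes; the expected code length is the sum of the merged weights.
merge 8/103 + 15/103 → 23/103
merge 22/103 + 23/103 → 45/103
merge 28/103 + 30/103 → 58/103
merge 45/103 + 58/103 → 1
L = 23/103 + 45/103 + 58/103 + 1 = 229/103 ≈ 2.223 bits/symbol.

2.223 bits/symbol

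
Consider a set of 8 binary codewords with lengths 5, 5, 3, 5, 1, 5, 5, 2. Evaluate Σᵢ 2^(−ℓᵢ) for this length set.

1.03125

With common denominator 2^5 = 32: Σ 2^(−ℓᵢ) = 1/32 + 1/32 + 4/32 + 1/32 + 16/32 + 1/32 + 1/32 + 8/32 = 33/32 = 1.03125.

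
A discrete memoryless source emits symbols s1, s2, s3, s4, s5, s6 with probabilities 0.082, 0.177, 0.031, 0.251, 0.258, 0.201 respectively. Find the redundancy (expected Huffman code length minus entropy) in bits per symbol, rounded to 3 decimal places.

Entropy H = −Σ p log₂ p ≈ 2.3635 bits.
Huffman merges: 31/1000+41/500→113/1000; 113/1000+177/1000→29/100; 201/1000+251/1000→113/250; 129/500+29/100→137/250; 113/250+137/250→1. L = 2403/1000 ≈ 2.4030.
L − H = 2.4030 − 2.3635 = 0.039 bits.

0.039 bits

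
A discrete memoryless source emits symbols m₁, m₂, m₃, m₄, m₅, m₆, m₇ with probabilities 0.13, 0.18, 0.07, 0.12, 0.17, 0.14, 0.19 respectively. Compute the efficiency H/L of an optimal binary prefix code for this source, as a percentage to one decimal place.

Entropy H = −Σ p log₂ p ≈ 2.7505 bits.
Huffman merges: 7/100+3/25→19/100; 13/100+7/50→27/100; 17/100+9/50→7/20; 19/100+19/100→19/50; 27/100+7/20→31/50; 19/50+31/50→1. L = 281/100 ≈ 2.8100.
Efficiency = H/L = 2.7505/2.8100 = 97.9%.

97.9%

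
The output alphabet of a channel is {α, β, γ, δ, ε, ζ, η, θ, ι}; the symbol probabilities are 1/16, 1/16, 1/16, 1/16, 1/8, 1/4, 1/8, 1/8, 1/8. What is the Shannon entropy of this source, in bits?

3 bits

Each probability is a power of 1/2, so log₂(1/p) is an integer.
H = Σ p·log₂(1/p) = 1/16·4 + 1/16·4 + 1/16·4 + 1/16·4 + 1/8·3 + 1/4·2 + 1/8·3 + 1/8·3 + 1/8·3 = 3 bits.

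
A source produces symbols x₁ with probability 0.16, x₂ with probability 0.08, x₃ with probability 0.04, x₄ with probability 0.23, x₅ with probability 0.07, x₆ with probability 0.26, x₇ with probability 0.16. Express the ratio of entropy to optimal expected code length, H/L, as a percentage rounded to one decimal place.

Entropy H = −Σ p log₂ p ≈ 2.5848 bits.
Huffman merges: 1/25+7/100→11/100; 2/25+11/100→19/100; 4/25+4/25→8/25; 19/100+23/100→21/50; 13/50+8/25→29/50; 21/50+29/50→1. L = 131/50 ≈ 2.6200.
Efficiency = H/L = 2.5848/2.6200 = 98.7%.

98.7%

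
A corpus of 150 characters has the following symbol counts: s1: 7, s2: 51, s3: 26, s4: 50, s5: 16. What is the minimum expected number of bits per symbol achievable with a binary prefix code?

2.14 bits/symbol

Probabilities are the counts divided by 150.
Repeatedly combine the two least-probable nodes; the expected code length is the sum of the merged weights.
merge 7/150 + 8/75 → 23/150
merge 23/150 + 13/75 → 49/150
merge 49/150 + 1/3 → 33/50
merge 17/50 + 33/50 → 1
L = 23/150 + 49/150 + 33/50 + 1 = 107/50 = 2.14 bits/symbol.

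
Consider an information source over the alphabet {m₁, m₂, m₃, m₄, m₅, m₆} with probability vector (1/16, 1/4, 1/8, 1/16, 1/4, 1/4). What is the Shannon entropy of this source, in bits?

2.375 bits

Each probability is a power of 1/2, so log₂(1/p) is an integer.
H = Σ p·log₂(1/p) = 1/16·4 + 1/4·2 + 1/8·3 + 1/16·4 + 1/4·2 + 1/4·2 = 2.375 bits.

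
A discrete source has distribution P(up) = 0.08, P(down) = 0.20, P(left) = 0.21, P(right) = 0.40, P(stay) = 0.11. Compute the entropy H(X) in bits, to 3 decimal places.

2.108 bits

H = −Σ pᵢ log₂ pᵢ.
−0.08·log₂(0.08) = 0.2915
−0.20·log₂(0.20) = 0.4644
−0.21·log₂(0.21) = 0.4728
−0.40·log₂(0.40) = 0.5288
−0.11·log₂(0.11) = 0.3503
Sum ≈ 2.1078 → 2.108 bits.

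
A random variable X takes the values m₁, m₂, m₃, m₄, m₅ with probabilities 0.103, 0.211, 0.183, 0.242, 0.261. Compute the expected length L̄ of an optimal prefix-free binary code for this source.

Repeatedly combine the two least-probable nodes; the expected code length is the sum of the merged weights.
merge 103/1000 + 183/1000 → 143/500
merge 211/1000 + 121/500 → 453/1000
merge 261/1000 + 143/500 → 547/1000
merge 453/1000 + 547/1000 → 1
L = 143/500 + 453/1000 + 547/1000 + 1 = 1143/500 = 2.286 bits/symbol.

2.286 bits/symbol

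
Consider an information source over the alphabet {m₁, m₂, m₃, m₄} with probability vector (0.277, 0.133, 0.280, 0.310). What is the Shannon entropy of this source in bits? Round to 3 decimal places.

H = −Σ pᵢ log₂ pᵢ.
−0.277·log₂(0.277) = 0.5130
−0.133·log₂(0.133) = 0.3871
−0.280·log₂(0.280) = 0.5142
−0.310·log₂(0.310) = 0.5238
Sum ≈ 1.9381 → 1.938 bits.

1.938 bits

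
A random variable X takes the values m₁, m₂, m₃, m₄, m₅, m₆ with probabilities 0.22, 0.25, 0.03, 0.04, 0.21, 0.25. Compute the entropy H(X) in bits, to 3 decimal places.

2.291 bits

H = −Σ pᵢ log₂ pᵢ.
−0.22·log₂(0.22) = 0.4806
−0.25·log₂(0.25) = 0.5000
−0.03·log₂(0.03) = 0.1518
−0.04·log₂(0.04) = 0.1858
−0.21·log₂(0.21) = 0.4728
−0.25·log₂(0.25) = 0.5000
Sum ≈ 2.2909 → 2.291 bits.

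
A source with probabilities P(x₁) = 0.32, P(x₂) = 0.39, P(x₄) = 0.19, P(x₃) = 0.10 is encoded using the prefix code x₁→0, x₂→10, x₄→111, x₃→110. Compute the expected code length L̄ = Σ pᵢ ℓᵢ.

L̄ = Σ pᵢ·ℓᵢ = 0.32·1 + 0.39·2 + 0.19·3 + 0.10·3 = 1.97 bits/symbol.

1.97 bits/symbol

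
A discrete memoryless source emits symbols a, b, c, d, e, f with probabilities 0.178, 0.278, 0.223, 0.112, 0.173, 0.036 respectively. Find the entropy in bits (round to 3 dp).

2.404 bits

H = −Σ pᵢ log₂ pᵢ.
−0.178·log₂(0.178) = 0.4432
−0.278·log₂(0.278) = 0.5134
−0.223·log₂(0.223) = 0.4828
−0.112·log₂(0.112) = 0.3537
−0.173·log₂(0.173) = 0.4379
−0.036·log₂(0.036) = 0.1727
Sum ≈ 2.4037 → 2.404 bits.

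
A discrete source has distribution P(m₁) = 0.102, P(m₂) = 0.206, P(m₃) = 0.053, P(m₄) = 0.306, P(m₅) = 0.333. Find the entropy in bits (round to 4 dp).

H = −Σ pᵢ log₂ pᵢ.
−0.102·log₂(0.102) = 0.3359
−0.206·log₂(0.206) = 0.4695
−0.053·log₂(0.053) = 0.2246
−0.306·log₂(0.306) = 0.5228
−0.333·log₂(0.333) = 0.5283
Sum ≈ 2.0811 → 2.0811 bits.

2.0811 bits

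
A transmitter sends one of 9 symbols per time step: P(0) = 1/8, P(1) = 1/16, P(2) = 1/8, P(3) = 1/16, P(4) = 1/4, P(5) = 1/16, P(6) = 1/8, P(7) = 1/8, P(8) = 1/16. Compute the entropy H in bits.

Each probability is a power of 1/2, so log₂(1/p) is an integer.
H = Σ p·log₂(1/p) = 1/8·3 + 1/16·4 + 1/8·3 + 1/16·4 + 1/4·2 + 1/16·4 + 1/8·3 + 1/8·3 + 1/16·4 = 3 bits.

3 bits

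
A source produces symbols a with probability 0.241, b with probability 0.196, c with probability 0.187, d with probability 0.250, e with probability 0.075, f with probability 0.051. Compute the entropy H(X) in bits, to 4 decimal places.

H = −Σ pᵢ log₂ pᵢ.
−0.241·log₂(0.241) = 0.4947
−0.196·log₂(0.196) = 0.4608
−0.187·log₂(0.187) = 0.4523
−0.250·log₂(0.250) = 0.5000
−0.075·log₂(0.075) = 0.2803
−0.051·log₂(0.051) = 0.2190
Sum ≈ 2.4071 → 2.4071 bits.

2.4071 bits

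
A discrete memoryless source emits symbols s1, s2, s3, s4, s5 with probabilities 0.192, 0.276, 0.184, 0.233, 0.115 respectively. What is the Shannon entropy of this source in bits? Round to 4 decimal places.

2.2676 bits

H = −Σ pᵢ log₂ pᵢ.
−0.192·log₂(0.192) = 0.4571
−0.276·log₂(0.276) = 0.5126
−0.184·log₂(0.184) = 0.4494
−0.233·log₂(0.233) = 0.4897
−0.115·log₂(0.115) = 0.3588
Sum ≈ 2.2676 → 2.2676 bits.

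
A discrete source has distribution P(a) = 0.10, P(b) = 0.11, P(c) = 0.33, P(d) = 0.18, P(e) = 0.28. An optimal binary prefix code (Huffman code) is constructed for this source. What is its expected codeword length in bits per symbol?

2.21 bits/symbol

Repeatedly combine the two least-probable nodes; the expected code length is the sum of the merged weights.
merge 1/10 + 11/100 → 21/100
merge 9/50 + 21/100 → 39/100
merge 7/25 + 33/100 → 61/100
merge 39/100 + 61/100 → 1
L = 21/100 + 39/100 + 61/100 + 1 = 221/100 = 2.21 bits/symbol.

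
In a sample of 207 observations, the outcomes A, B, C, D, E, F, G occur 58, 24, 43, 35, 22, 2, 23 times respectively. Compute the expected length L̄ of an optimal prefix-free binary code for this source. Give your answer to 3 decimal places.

Probabilities are the counts divided by 207.
Repeatedly combine the two least-probable nodes; the expected code length is the sum of the merged weights.
merge 2/207 + 22/207 → 8/69
merge 1/9 + 8/69 → 47/207
merge 8/69 + 35/207 → 59/207
merge 43/207 + 47/207 → 10/23
merge 58/207 + 59/207 → 13/23
merge 10/23 + 13/23 → 1
L = 8/69 + 47/207 + 59/207 + 10/23 + 13/23 + 1 = 544/207 ≈ 2.628 bits/symbol.

2.628 bits/symbol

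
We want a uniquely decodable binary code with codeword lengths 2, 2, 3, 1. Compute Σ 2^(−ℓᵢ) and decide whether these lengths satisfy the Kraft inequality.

1.125; no

With common denominator 2^3 = 8: Σ 2^(−ℓᵢ) = 2/8 + 2/8 + 1/8 + 4/8 = 9/8 = 1.125.
Kraft's inequality requires Σ ≤ 1; here Σ = 1.125 > 1, so no such prefix code exists.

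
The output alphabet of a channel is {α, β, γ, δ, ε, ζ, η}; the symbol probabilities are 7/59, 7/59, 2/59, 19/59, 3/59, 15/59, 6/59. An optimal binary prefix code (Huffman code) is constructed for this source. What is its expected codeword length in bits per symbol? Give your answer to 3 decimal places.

Repeatedly combine the two least-probable nodes; the expected code length is the sum of the merged weights.
merge 2/59 + 3/59 → 5/59
merge 5/59 + 6/59 → 11/59
merge 7/59 + 7/59 → 14/59
merge 11/59 + 14/59 → 25/59
merge 15/59 + 19/59 → 34/59
merge 25/59 + 34/59 → 1
L = 5/59 + 11/59 + 14/59 + 25/59 + 34/59 + 1 = 148/59 ≈ 2.508 bits/symbol.

2.508 bits/symbol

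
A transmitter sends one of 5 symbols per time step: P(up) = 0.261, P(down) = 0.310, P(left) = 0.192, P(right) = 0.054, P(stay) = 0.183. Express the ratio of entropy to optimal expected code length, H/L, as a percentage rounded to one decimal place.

Entropy H = −Σ p log₂ p ≈ 2.1625 bits.
Huffman merges: 27/500+183/1000→237/1000; 24/125+237/1000→429/1000; 261/1000+31/100→571/1000; 429/1000+571/1000→1. L = 2237/1000 ≈ 2.2370.
Efficiency = H/L = 2.1625/2.2370 = 96.7%.

96.7%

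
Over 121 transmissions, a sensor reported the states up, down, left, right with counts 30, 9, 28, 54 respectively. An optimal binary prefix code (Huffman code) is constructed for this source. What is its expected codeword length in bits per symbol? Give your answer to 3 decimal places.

1.860 bits/symbol

Probabilities are the counts divided by 121.
Repeatedly combine the two least-probable nodes; the expected code length is the sum of the merged weights.
merge 9/121 + 28/121 → 37/121
merge 30/121 + 37/121 → 67/121
merge 54/121 + 67/121 → 1
L = 37/121 + 67/121 + 1 = 225/121 ≈ 1.860 bits/symbol.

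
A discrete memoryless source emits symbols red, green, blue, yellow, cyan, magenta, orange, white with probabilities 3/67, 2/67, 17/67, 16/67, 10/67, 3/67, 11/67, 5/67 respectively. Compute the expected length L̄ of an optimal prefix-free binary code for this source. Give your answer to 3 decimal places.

2.701 bits/symbol

Repeatedly combine the two least-probable nodes; the expected code length is the sum of the merged weights.
merge 2/67 + 3/67 → 5/67
merge 3/67 + 5/67 → 8/67
merge 5/67 + 8/67 → 13/67
merge 10/67 + 11/67 → 21/67
merge 13/67 + 16/67 → 29/67
merge 17/67 + 21/67 → 38/67
merge 29/67 + 38/67 → 1
L = 5/67 + 8/67 + 13/67 + 21/67 + 29/67 + 38/67 + 1 = 181/67 ≈ 2.701 bits/symbol.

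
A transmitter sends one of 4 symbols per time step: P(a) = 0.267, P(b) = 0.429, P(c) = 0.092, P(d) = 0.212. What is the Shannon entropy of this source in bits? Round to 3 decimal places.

1.824 bits

H = −Σ pᵢ log₂ pᵢ.
−0.267·log₂(0.267) = 0.5087
−0.429·log₂(0.429) = 0.5238
−0.092·log₂(0.092) = 0.3167
−0.212·log₂(0.212) = 0.4744
Sum ≈ 1.8236 → 1.824 bits.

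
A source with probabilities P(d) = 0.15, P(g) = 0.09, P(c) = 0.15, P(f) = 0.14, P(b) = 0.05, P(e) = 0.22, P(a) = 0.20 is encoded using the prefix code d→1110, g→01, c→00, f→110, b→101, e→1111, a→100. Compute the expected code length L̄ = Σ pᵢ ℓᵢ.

L̄ = Σ pᵢ·ℓᵢ = 0.15·4 + 0.09·2 + 0.15·2 + 0.14·3 + 0.05·3 + 0.22·4 + 0.20·3 = 3.13 bits/symbol.

3.13 bits/symbol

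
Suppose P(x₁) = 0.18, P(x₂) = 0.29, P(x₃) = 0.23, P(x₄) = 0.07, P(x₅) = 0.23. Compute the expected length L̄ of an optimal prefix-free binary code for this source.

Repeatedly combine the two least-probable nodes; the expected code length is the sum of the merged weights.
merge 7/100 + 9/50 → 1/4
merge 23/100 + 23/100 → 23/50
merge 1/4 + 29/100 → 27/50
merge 23/50 + 27/50 → 1
L = 1/4 + 23/50 + 27/50 + 1 = 9/4 = 2.25 bits/symbol.

2.25 bits/symbol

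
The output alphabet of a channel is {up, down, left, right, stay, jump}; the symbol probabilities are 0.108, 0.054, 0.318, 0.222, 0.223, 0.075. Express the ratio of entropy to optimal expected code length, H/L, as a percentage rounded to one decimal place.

99.1%

Entropy H = −Σ p log₂ p ≈ 2.3449 bits.
Huffman merges: 27/500+3/40→129/1000; 27/250+129/1000→237/1000; 111/500+223/1000→89/200; 237/1000+159/500→111/200; 89/200+111/200→1. L = 1183/500 ≈ 2.3660.
Efficiency = H/L = 2.3449/2.3660 = 99.1%.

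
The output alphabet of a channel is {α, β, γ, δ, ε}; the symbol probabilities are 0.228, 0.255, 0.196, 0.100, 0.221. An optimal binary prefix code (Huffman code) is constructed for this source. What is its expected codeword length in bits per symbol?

2.296 bits/symbol

Repeatedly combine the two least-probable nodes; the expected code length is the sum of the merged weights.
merge 1/10 + 49/250 → 37/125
merge 221/1000 + 57/250 → 449/1000
merge 51/200 + 37/125 → 551/1000
merge 449/1000 + 551/1000 → 1
L = 37/125 + 449/1000 + 551/1000 + 1 = 287/125 = 2.296 bits/symbol.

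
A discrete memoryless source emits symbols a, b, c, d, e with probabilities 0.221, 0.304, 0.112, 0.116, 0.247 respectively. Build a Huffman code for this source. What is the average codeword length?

2.228 bits/symbol

Repeatedly combine the two least-probable nodes; the expected code length is the sum of the merged weights.
merge 14/125 + 29/250 → 57/250
merge 221/1000 + 57/250 → 449/1000
merge 247/1000 + 38/125 → 551/1000
merge 449/1000 + 551/1000 → 1
L = 57/250 + 449/1000 + 551/1000 + 1 = 557/250 = 2.228 bits/symbol.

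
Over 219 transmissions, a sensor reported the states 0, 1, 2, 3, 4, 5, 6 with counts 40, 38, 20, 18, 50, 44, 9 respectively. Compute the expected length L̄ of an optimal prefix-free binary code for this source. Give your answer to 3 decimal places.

2.694 bits/symbol

Probabilities are the counts divided by 219.
Repeatedly combine the two least-probable nodes; the expected code length is the sum of the merged weights.
merge 3/73 + 6/73 → 9/73
merge 20/219 + 9/73 → 47/219
merge 38/219 + 40/219 → 26/73
merge 44/219 + 47/219 → 91/219
merge 50/219 + 26/73 → 128/219
merge 91/219 + 128/219 → 1
L = 9/73 + 47/219 + 26/73 + 91/219 + 128/219 + 1 = 590/219 ≈ 2.694 bits/symbol.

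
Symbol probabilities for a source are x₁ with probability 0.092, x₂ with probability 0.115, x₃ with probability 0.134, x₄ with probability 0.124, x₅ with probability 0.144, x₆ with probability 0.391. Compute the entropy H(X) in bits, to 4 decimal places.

2.3698 bits

H = −Σ pᵢ log₂ pᵢ.
−0.092·log₂(0.092) = 0.3167
−0.115·log₂(0.115) = 0.3588
−0.134·log₂(0.134) = 0.3886
−0.124·log₂(0.124) = 0.3734
−0.144·log₂(0.144) = 0.4026
−0.391·log₂(0.391) = 0.5297
Sum ≈ 2.3698 → 2.3698 bits.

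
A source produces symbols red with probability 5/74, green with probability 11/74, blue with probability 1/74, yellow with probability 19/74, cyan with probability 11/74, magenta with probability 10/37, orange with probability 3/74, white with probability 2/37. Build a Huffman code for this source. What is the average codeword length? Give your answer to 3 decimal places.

Repeatedly combine the two least-probable nodes; the expected code length is the sum of the merged weights.
merge 1/74 + 3/74 → 2/37
merge 2/37 + 2/37 → 4/37
merge 5/74 + 4/37 → 13/74
merge 11/74 + 11/74 → 11/37
merge 13/74 + 19/74 → 16/37
merge 10/37 + 11/37 → 21/37
merge 16/37 + 21/37 → 1
L = 2/37 + 4/37 + 13/74 + 11/37 + 16/37 + 21/37 + 1 = 195/74 ≈ 2.635 bits/symbol.

2.635 bits/symbol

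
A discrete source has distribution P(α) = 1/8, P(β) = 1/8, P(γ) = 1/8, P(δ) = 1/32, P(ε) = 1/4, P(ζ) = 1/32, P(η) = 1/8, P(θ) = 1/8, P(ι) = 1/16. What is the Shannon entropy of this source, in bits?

Each probability is a power of 1/2, so log₂(1/p) is an integer.
H = Σ p·log₂(1/p) = 1/8·3 + 1/8·3 + 1/8·3 + 1/32·5 + 1/4·2 + 1/32·5 + 1/8·3 + 1/8·3 + 1/16·4 = 2.9375 bits.

2.9375 bits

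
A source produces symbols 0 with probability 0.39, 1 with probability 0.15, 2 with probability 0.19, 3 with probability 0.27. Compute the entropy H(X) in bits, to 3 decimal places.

1.906 bits

H = −Σ pᵢ log₂ pᵢ.
−0.39·log₂(0.39) = 0.5298
−0.15·log₂(0.15) = 0.4105
−0.19·log₂(0.19) = 0.4552
−0.27·log₂(0.27) = 0.5100
Sum ≈ 1.9056 → 1.906 bits.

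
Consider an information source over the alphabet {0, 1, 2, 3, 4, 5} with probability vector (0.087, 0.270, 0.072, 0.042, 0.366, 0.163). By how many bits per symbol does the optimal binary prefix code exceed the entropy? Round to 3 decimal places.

Entropy H = −Σ p log₂ p ≈ 2.2392 bits.
Huffman merges: 21/500+9/125→57/500; 87/1000+57/500→201/1000; 163/1000+201/1000→91/250; 27/100+91/250→317/500; 183/500+317/500→1. L = 2313/1000 ≈ 2.3130.
L − H = 2.3130 − 2.2392 = 0.074 bits.

0.074 bits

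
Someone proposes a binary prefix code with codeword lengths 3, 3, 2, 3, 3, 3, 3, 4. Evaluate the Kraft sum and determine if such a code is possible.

1.0625; no

With common denominator 2^4 = 16: Σ 2^(−ℓᵢ) = 2/16 + 2/16 + 4/16 + 2/16 + 2/16 + 2/16 + 2/16 + 1/16 = 17/16 = 1.0625.
Kraft's inequality requires Σ ≤ 1; here Σ = 1.0625 > 1, so no such prefix code exists.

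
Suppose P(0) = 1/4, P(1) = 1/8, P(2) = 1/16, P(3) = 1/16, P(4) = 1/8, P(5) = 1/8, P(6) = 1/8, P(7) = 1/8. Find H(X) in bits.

Each probability is a power of 1/2, so log₂(1/p) is an integer.
H = Σ p·log₂(1/p) = 1/4·2 + 1/8·3 + 1/16·4 + 1/16·4 + 1/8·3 + 1/8·3 + 1/8·3 + 1/8·3 = 2.875 bits.

2.875 bits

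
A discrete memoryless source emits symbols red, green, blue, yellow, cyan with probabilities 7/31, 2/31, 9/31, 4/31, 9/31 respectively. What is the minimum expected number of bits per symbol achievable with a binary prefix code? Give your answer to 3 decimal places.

Repeatedly combine the two least-probable nodes; the expected code length is the sum of the merged weights.
merge 2/31 + 4/31 → 6/31
merge 6/31 + 7/31 → 13/31
merge 9/31 + 9/31 → 18/31
merge 13/31 + 18/31 → 1
L = 6/31 + 13/31 + 18/31 + 1 = 68/31 ≈ 2.194 bits/symbol.

2.194 bits/symbol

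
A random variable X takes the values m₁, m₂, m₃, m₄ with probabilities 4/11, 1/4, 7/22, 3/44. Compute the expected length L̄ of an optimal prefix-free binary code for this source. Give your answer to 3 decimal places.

1.955 bits/symbol

Repeatedly combine the two least-probable nodes; the expected code length is the sum of the merged weights.
merge 3/44 + 1/4 → 7/22
merge 7/22 + 7/22 → 7/11
merge 4/11 + 7/11 → 1
L = 7/22 + 7/11 + 1 = 43/22 ≈ 1.955 bits/symbol.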